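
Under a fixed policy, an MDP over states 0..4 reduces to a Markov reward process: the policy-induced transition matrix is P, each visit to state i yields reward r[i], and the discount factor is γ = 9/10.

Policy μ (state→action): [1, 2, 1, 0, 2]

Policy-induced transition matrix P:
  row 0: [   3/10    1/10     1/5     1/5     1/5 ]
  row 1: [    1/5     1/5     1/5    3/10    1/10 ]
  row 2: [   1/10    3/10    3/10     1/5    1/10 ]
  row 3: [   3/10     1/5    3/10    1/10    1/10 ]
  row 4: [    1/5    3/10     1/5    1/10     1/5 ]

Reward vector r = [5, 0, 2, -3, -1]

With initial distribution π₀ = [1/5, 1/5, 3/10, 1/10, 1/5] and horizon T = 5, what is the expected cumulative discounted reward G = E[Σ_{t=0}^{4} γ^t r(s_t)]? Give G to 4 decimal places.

t=0: π = [0.2000, 0.2000, 0.3000, 0.1000, 0.2000], E[r] = 1.1000, γ^t·E[r] = 1.100000, running G = 1.100000
t=1: π = [0.2000, 0.2300, 0.2400, 0.1900, 0.1400], E[r] = 0.7700, γ^t·E[r] = 0.693000, running G = 1.793000
t=2: π = [0.2150, 0.2180, 0.2430, 0.1900, 0.1340], E[r] = 0.8570, γ^t·E[r] = 0.694170, running G = 2.487170
t=3: π = [0.2162, 0.2162, 0.2433, 0.1894, 0.1349], E[r] = 0.8645, γ^t·E[r] = 0.630221, running G = 3.117391
t=4: π = [0.2162, 0.2162, 0.2433, 0.1892, 0.1351], E[r] = 0.8650, γ^t·E[r] = 0.567533, running G = 3.684924

G = 3.6849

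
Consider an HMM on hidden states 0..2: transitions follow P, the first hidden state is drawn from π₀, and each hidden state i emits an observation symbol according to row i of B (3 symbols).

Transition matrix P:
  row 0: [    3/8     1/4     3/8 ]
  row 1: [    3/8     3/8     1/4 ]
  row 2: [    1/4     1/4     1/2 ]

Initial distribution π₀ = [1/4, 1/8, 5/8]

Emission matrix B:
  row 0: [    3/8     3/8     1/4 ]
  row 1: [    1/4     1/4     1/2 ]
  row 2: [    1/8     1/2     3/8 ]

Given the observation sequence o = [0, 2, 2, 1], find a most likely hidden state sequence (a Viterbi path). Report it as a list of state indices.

t=0: δ = [9.375e-02, 3.125e-02, 7.812e-02]  (obs o_0=0)
t=1: δ = [8.789e-03, 1.172e-02, 1.465e-02]  ψ = [0, 0, 2]  (obs o_1=2)
t=2: δ = [1.099e-03, 2.197e-03, 2.747e-03]  ψ = [1, 1, 2]  (obs o_2=2)
t=3: δ = [3.090e-04, 2.060e-04, 6.866e-04]  ψ = [1, 1, 2]  (obs o_3=1)
backtrack: best end state = 2; path = [2, 2, 2, 2]

path = [2, 2, 2, 2]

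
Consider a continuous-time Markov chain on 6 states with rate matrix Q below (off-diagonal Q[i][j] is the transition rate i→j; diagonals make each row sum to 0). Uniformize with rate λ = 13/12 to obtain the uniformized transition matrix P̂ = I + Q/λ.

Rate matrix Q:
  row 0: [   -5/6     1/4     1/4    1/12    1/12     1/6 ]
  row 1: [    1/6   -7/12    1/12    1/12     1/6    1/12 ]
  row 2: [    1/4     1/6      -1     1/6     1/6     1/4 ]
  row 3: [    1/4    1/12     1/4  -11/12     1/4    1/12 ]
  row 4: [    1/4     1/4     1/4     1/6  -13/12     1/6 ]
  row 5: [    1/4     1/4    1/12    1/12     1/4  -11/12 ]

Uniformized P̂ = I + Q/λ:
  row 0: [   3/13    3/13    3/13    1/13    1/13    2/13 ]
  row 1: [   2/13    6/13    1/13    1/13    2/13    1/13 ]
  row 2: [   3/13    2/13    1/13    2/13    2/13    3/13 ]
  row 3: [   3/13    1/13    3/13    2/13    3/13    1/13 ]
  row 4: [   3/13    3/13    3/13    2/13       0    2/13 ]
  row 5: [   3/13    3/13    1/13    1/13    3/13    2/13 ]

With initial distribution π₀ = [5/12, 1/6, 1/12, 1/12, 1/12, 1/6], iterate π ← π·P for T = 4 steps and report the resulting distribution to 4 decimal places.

t=0: π = [0.4167, 0.1667, 0.0833, 0.0833, 0.0833, 0.1667]
t=1: π = [0.2179, 0.2500, 0.1667, 0.0962, 0.1282, 0.1410]
t=2: π = [0.2115, 0.2608, 0.1450, 0.1070, 0.1356, 0.1400]
t=3: π = [0.2107, 0.2634, 0.1468, 0.1067, 0.1357, 0.1367]
t=4: π = [0.2105, 0.2638, 0.1466, 0.1069, 0.1355, 0.1367]

π = [0.2105, 0.2638, 0.1466, 0.1069, 0.1355, 0.1367]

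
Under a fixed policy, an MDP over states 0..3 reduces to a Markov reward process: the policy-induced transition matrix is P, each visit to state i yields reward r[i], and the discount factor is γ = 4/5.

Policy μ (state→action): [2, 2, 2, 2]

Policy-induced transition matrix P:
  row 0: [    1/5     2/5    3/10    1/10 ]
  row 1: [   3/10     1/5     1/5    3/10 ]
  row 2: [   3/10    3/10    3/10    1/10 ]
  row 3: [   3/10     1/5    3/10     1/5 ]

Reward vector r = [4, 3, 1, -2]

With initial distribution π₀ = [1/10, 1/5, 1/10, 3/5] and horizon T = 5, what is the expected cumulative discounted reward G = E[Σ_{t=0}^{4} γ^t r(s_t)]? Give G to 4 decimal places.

t=0: π = [0.1000, 0.2000, 0.1000, 0.6000], E[r] = -0.1000, γ^t·E[r] = -0.100000, running G = -0.100000
t=1: π = [0.2900, 0.2300, 0.2800, 0.2000], E[r] = 1.7300, γ^t·E[r] = 1.384000, running G = 1.284000
t=2: π = [0.2710, 0.2860, 0.2770, 0.1660], E[r] = 1.8870, γ^t·E[r] = 1.207680, running G = 2.491680
t=3: π = [0.2729, 0.2819, 0.2714, 0.1738], E[r] = 1.8611, γ^t·E[r] = 0.952883, running G = 3.444563
t=4: π = [0.2727, 0.2817, 0.2718, 0.1738], E[r] = 1.8603, γ^t·E[r] = 0.761975, running G = 4.206538

G = 4.2065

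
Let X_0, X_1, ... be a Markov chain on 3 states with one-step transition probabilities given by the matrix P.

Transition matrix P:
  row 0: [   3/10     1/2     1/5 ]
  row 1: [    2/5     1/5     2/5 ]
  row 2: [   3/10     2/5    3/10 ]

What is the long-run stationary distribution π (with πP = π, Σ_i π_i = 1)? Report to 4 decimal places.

Balance equations π_j = Σ_i π_i·P[i][j]:
  π_0 = 3/10·π_0 + 2/5·π_1 + 3/10·π_2
  π_1 = 1/2·π_0 + 1/5·π_1 + 2/5·π_2
  normalize: π_0 + π_1 + π_2 = 1
Solving the linear system gives exactly π = [40/119, 43/119, 36/119].

π = [0.3361, 0.3613, 0.3025]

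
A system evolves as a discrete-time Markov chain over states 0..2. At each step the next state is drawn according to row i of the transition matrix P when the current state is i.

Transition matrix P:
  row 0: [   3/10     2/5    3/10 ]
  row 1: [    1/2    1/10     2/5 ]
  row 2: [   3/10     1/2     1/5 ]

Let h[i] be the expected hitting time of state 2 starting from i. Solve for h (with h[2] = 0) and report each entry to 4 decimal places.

First-step conditioning: h[2] = 0; for i ≠ 2, h[i] = 1 + Σ_k P[i][k]·h[k].
  h[0] = 1 + 3/10·h[0] + 2/5·h[1]
  h[1] = 1 + 1/2·h[0] + 1/10·h[1]
Solving the 2×2 linear system over states ≠ 2 gives exactly h = [130/43, 120/43, 0] (h[2] = 0 is the target).

h = [3.0233, 2.7907, 0.0000]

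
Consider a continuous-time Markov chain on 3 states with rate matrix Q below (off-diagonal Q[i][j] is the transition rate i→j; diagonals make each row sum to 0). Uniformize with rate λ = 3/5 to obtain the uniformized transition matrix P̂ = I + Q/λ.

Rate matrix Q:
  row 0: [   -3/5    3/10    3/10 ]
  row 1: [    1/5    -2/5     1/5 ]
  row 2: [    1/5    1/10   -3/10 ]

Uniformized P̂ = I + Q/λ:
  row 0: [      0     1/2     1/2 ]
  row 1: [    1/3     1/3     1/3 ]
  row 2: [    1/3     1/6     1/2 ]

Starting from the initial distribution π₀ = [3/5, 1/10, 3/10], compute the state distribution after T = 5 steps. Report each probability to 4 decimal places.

π = [0.2486, 0.3010, 0.4505]

t=0: π = [0.6000, 0.1000, 0.3000]
t=1: π = [0.1333, 0.3833, 0.4833]
t=2: π = [0.2889, 0.2750, 0.4361]
t=3: π = [0.2370, 0.3088, 0.4542]
t=4: π = [0.2543, 0.2971, 0.4485]
t=5: π = [0.2486, 0.3010, 0.4505]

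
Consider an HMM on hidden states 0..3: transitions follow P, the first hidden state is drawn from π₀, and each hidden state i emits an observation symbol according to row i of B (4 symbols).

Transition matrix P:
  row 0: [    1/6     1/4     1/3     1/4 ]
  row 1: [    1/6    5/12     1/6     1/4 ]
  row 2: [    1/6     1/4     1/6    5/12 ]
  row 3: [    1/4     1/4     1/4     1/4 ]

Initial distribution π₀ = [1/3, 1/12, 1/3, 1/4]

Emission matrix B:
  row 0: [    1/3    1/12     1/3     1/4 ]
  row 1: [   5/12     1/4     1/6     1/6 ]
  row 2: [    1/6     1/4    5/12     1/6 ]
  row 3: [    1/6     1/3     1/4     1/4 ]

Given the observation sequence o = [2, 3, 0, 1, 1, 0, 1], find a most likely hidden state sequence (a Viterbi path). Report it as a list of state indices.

t=0: δ = [1.111e-01, 1.389e-02, 1.389e-01, 6.250e-02]  (obs o_0=2)
t=1: δ = [5.787e-03, 5.787e-03, 6.173e-03, 1.447e-02]  ψ = [2, 2, 0, 2]  (obs o_1=3)
t=2: δ = [1.206e-03, 1.507e-03, 6.028e-04, 6.028e-04]  ψ = [3, 3, 3, 3]  (obs o_2=0)
t=3: δ = [2.093e-05, 1.570e-04, 1.005e-04, 1.256e-04]  ψ = [1, 1, 0, 1]  (obs o_3=1)
t=4: δ = [2.616e-06, 1.635e-05, 7.849e-06, 1.395e-05]  ψ = [3, 1, 3, 2]  (obs o_4=1)
t=5: δ = [1.163e-06, 2.839e-06, 5.814e-07, 6.814e-07]  ψ = [3, 1, 3, 1]  (obs o_5=0)
t=6: δ = [3.943e-08, 2.957e-07, 1.183e-07, 2.366e-07]  ψ = [1, 1, 1, 1]  (obs o_6=1)
backtrack: best end state = 1; path = [2, 3, 1, 1, 1, 1, 1]

path = [2, 3, 1, 1, 1, 1, 1]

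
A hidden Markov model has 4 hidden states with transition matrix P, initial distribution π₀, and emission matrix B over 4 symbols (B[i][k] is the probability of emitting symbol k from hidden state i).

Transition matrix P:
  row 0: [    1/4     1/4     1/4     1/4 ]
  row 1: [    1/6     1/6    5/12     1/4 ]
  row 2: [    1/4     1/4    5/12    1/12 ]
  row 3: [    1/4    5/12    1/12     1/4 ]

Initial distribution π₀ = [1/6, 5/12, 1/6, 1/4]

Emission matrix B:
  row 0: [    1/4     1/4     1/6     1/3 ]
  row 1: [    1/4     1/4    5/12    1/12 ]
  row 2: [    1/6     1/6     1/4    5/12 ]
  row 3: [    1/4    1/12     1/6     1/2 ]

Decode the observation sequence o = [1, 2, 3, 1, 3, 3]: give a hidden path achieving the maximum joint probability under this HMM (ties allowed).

t=0: δ = [4.167e-02, 1.042e-01, 2.778e-02, 2.083e-02]  (obs o_0=1)
t=1: δ = [2.894e-03, 7.234e-03, 1.085e-02, 4.340e-03]  ψ = [1, 1, 1, 1]  (obs o_1=2)
t=2: δ = [9.042e-04, 2.261e-04, 1.884e-03, 9.042e-04]  ψ = [2, 2, 2, 1]  (obs o_2=3)
t=3: δ = [1.177e-04, 1.177e-04, 1.308e-04, 1.884e-05]  ψ = [2, 2, 2, 0]  (obs o_3=1)
t=4: δ = [1.090e-05, 2.725e-06, 2.271e-05, 1.472e-05]  ψ = [2, 2, 2, 0]  (obs o_4=3)
t=5: δ = [1.893e-06, 5.110e-07, 3.943e-06, 1.840e-06]  ψ = [2, 3, 2, 3]  (obs o_5=3)
backtrack: best end state = 2; path = [1, 2, 2, 2, 2, 2]

path = [1, 2, 2, 2, 2, 2]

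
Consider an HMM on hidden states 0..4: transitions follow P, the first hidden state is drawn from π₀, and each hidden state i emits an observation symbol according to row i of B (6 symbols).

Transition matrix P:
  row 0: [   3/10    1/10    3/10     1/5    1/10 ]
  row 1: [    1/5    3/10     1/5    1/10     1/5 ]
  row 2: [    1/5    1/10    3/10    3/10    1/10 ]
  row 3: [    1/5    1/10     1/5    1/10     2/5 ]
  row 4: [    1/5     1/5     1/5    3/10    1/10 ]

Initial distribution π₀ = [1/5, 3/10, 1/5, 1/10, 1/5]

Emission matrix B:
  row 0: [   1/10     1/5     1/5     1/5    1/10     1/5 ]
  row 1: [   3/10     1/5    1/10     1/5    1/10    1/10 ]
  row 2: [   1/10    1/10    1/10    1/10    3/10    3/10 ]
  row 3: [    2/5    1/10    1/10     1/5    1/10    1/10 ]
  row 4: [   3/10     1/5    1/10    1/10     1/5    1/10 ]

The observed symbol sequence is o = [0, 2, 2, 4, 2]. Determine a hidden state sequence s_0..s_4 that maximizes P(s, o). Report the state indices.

path = [1, 0, 0, 2, 0]

t=0: δ = [2.000e-02, 9.000e-02, 2.000e-02, 4.000e-02, 6.000e-02]  (obs o_0=0)
t=1: δ = [3.600e-03, 2.700e-03, 1.800e-03, 1.800e-03, 1.800e-03]  ψ = [1, 1, 1, 4, 1]  (obs o_1=2)
t=2: δ = [2.160e-04, 8.100e-05, 1.080e-04, 7.200e-05, 7.200e-05]  ψ = [0, 1, 0, 0, 3]  (obs o_2=2)
t=3: δ = [6.480e-06, 2.430e-06, 1.944e-05, 4.320e-06, 5.760e-06]  ψ = [0, 1, 0, 0, 3]  (obs o_3=4)
t=4: δ = [7.776e-07, 1.944e-07, 5.832e-07, 5.832e-07, 1.944e-07]  ψ = [2, 2, 2, 2, 2]  (obs o_4=2)
backtrack: best end state = 0; path = [1, 0, 0, 2, 0]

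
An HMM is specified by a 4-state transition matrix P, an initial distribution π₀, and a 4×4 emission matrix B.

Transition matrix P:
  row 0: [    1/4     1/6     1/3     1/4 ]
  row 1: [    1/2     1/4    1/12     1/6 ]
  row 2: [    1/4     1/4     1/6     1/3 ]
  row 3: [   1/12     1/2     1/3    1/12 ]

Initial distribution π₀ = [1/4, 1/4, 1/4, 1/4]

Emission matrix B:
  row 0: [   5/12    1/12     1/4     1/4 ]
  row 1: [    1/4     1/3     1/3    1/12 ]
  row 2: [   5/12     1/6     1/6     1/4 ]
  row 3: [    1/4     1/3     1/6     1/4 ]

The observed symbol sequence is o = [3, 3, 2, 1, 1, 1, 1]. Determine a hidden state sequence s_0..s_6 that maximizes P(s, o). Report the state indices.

path = [2, 3, 1, 3, 1, 3, 1]

t=0: δ = [6.250e-02, 2.083e-02, 6.250e-02, 6.250e-02]  (obs o_0=3)
t=1: δ = [3.906e-03, 2.604e-03, 5.208e-03, 5.208e-03]  ψ = [0, 3, 0, 2]  (obs o_1=3)
t=2: δ = [3.255e-04, 8.681e-04, 2.894e-04, 2.894e-04]  ψ = [1, 3, 3, 2]  (obs o_2=2)
t=3: δ = [3.617e-05, 7.234e-05, 1.808e-05, 4.823e-05]  ψ = [1, 1, 0, 1]  (obs o_3=1)
t=4: δ = [3.014e-06, 8.038e-06, 2.679e-06, 4.019e-06]  ψ = [1, 3, 3, 1]  (obs o_4=1)
t=5: δ = [3.349e-07, 6.698e-07, 2.233e-07, 4.465e-07]  ψ = [1, 1, 3, 1]  (obs o_5=1)
t=6: δ = [2.791e-08, 7.442e-08, 2.481e-08, 3.721e-08]  ψ = [1, 3, 3, 1]  (obs o_6=1)
backtrack: best end state = 1; path = [2, 3, 1, 3, 1, 3, 1]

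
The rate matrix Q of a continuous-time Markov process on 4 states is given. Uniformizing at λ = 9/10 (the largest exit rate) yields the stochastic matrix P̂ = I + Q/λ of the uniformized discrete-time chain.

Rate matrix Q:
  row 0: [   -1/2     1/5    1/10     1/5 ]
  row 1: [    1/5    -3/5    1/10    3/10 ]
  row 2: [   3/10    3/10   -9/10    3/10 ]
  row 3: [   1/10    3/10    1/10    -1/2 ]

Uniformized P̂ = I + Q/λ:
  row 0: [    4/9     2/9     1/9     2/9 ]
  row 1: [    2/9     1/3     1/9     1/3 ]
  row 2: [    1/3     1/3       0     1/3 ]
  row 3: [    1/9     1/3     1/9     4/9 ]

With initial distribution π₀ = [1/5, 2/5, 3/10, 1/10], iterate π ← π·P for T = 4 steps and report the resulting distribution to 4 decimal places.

π = [0.2517, 0.3051, 0.1000, 0.3431]

t=0: π = [0.2000, 0.4000, 0.3000, 0.1000]
t=1: π = [0.2889, 0.3111, 0.0778, 0.3222]
t=2: π = [0.2593, 0.3012, 0.1025, 0.3370]
t=3: π = [0.2538, 0.3045, 0.0997, 0.3420]
t=4: π = [0.2517, 0.3051, 0.1000, 0.3431]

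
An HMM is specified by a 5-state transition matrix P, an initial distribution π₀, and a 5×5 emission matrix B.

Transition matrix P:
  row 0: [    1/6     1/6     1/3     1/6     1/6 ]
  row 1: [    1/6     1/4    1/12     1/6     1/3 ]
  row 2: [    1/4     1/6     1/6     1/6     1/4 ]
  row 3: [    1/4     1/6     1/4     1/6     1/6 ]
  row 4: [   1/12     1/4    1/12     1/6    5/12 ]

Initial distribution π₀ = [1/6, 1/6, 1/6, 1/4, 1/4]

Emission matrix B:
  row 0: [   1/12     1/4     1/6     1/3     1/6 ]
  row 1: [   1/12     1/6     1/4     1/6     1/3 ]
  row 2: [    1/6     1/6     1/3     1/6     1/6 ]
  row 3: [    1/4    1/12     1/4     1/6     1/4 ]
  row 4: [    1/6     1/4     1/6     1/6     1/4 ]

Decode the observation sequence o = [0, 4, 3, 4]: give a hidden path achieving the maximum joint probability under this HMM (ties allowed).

path = [4, 4, 4, 4]

t=0: δ = [1.389e-02, 1.389e-02, 2.778e-02, 6.250e-02, 4.167e-02]  (obs o_0=0)
t=1: δ = [2.604e-03, 3.472e-03, 2.604e-03, 2.604e-03, 4.340e-03]  ψ = [3, 3, 3, 3, 4]  (obs o_1=4)
t=2: δ = [2.170e-04, 1.808e-04, 1.447e-04, 1.206e-04, 3.014e-04]  ψ = [2, 4, 0, 4, 4]  (obs o_2=3)
t=3: δ = [6.028e-06, 2.512e-05, 1.206e-05, 1.256e-05, 3.140e-05]  ψ = [0, 4, 0, 4, 4]  (obs o_3=4)
backtrack: best end state = 4; path = [4, 4, 4, 4]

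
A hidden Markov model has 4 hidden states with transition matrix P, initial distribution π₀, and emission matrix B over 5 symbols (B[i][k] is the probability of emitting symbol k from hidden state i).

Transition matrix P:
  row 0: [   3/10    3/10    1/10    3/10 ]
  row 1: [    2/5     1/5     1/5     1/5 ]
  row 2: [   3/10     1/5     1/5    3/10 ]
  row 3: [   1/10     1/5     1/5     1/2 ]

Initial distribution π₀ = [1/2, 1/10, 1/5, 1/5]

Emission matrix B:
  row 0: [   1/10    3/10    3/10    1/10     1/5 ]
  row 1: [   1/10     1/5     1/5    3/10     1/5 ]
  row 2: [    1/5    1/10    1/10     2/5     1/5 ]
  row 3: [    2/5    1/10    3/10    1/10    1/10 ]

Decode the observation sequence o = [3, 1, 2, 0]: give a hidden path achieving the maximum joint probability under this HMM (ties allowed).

t=0: δ = [5.000e-02, 3.000e-02, 8.000e-02, 2.000e-02]  (obs o_0=3)
t=1: δ = [7.200e-03, 3.200e-03, 1.600e-03, 2.400e-03]  ψ = [2, 2, 2, 2]  (obs o_1=1)
t=2: δ = [6.480e-04, 4.320e-04, 7.200e-05, 6.480e-04]  ψ = [0, 0, 0, 0]  (obs o_2=2)
t=3: δ = [1.944e-05, 1.944e-05, 2.592e-05, 1.296e-04]  ψ = [0, 0, 3, 3]  (obs o_3=0)
backtrack: best end state = 3; path = [2, 0, 3, 3]

path = [2, 0, 3, 3]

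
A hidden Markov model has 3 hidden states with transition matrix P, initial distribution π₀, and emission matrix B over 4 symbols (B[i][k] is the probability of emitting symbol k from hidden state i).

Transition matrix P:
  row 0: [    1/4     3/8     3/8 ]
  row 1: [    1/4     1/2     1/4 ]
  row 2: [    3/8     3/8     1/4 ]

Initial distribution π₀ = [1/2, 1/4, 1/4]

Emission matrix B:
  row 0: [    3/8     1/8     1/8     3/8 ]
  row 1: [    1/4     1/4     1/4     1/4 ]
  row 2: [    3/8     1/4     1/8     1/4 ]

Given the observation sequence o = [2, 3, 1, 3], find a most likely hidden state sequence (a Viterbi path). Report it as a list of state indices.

path = [1, 1, 1, 1]

t=0: δ = [6.250e-02, 6.250e-02, 3.125e-02]  (obs o_0=2)
t=1: δ = [5.859e-03, 7.812e-03, 5.859e-03]  ψ = [0, 1, 0]  (obs o_1=3)
t=2: δ = [2.747e-04, 9.766e-04, 5.493e-04]  ψ = [2, 1, 0]  (obs o_2=1)
t=3: δ = [9.155e-05, 1.221e-04, 6.104e-05]  ψ = [1, 1, 1]  (obs o_3=3)
backtrack: best end state = 1; path = [1, 1, 1, 1]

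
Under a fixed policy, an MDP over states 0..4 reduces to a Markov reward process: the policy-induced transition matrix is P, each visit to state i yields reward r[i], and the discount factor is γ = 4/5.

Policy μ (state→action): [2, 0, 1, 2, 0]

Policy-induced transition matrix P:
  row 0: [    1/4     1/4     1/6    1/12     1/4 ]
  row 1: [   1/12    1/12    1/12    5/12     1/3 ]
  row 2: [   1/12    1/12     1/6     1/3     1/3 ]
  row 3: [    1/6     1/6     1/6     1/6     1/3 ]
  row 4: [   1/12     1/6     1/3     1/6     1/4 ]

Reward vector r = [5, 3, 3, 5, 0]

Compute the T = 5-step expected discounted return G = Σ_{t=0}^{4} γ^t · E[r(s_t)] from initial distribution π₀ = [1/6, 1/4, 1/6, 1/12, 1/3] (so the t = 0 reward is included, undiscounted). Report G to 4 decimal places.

t=0: π = [0.1667, 0.2500, 0.1667, 0.0833, 0.3333], E[r] = 2.5000, γ^t·E[r] = 2.500000, running G = 2.500000
t=1: π = [0.1181, 0.1458, 0.2014, 0.2431, 0.2917], E[r] = 2.8472, γ^t·E[r] = 2.277778, running G = 4.777778
t=2: π = [0.1233, 0.1476, 0.2031, 0.2269, 0.2992], E[r] = 2.8027, γ^t·E[r] = 1.793704, running G = 6.571481
t=3: π = [0.1228, 0.1477, 0.2042, 0.2271, 0.2981], E[r] = 2.8055, γ^t·E[r] = 1.436395, running G = 8.007877
t=4: π = [0.1227, 0.1476, 0.2040, 0.2274, 0.2983], E[r] = 2.8055, γ^t·E[r] = 1.149126, running G = 9.157002

G = 9.1570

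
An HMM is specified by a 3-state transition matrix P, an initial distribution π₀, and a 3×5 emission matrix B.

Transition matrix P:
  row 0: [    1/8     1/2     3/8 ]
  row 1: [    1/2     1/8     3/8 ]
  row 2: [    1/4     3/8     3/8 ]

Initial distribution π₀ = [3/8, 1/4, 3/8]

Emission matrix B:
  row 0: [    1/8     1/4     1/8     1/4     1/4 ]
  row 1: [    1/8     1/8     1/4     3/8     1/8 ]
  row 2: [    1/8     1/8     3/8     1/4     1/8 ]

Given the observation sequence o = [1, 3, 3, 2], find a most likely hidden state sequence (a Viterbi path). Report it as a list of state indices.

t=0: δ = [9.375e-02, 3.125e-02, 4.688e-02]  (obs o_0=1)
t=1: δ = [3.906e-03, 1.758e-02, 8.789e-03]  ψ = [1, 0, 0]  (obs o_1=3)
t=2: δ = [2.197e-03, 1.236e-03, 1.648e-03]  ψ = [1, 2, 1]  (obs o_2=3)
t=3: δ = [7.725e-05, 2.747e-04, 3.090e-04]  ψ = [1, 0, 0]  (obs o_3=2)
backtrack: best end state = 2; path = [0, 1, 0, 2]

path = [0, 1, 0, 2]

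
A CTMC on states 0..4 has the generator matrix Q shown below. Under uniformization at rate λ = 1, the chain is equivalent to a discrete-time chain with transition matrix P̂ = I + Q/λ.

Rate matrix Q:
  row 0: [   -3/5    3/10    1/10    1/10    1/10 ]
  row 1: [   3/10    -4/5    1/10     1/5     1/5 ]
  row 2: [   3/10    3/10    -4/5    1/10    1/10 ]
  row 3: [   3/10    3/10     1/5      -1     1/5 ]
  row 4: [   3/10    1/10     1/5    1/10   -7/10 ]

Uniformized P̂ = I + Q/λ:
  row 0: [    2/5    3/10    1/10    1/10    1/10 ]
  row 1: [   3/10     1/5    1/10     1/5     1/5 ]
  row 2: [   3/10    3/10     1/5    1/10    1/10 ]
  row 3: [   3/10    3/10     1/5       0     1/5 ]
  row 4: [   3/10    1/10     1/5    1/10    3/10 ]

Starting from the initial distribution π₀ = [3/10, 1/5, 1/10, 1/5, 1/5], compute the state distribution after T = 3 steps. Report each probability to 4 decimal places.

π = [0.3333, 0.2420, 0.1427, 0.1126, 0.1694]

t=0: π = [0.3000, 0.2000, 0.1000, 0.2000, 0.2000]
t=1: π = [0.3300, 0.2400, 0.1500, 0.1000, 0.1800]
t=2: π = [0.3330, 0.2400, 0.1430, 0.1140, 0.1700]
t=3: π = [0.3333, 0.2420, 0.1427, 0.1126, 0.1694]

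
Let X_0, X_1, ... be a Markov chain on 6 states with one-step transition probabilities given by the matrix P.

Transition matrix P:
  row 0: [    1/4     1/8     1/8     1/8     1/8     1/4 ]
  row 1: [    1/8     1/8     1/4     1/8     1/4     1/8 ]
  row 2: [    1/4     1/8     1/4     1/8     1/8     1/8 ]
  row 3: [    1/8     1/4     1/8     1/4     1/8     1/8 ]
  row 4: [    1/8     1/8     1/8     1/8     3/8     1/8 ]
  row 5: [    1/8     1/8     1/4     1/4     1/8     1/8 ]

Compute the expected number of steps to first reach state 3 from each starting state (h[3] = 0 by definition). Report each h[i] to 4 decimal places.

h = [6.8552, 6.9780, 6.9623, 0.0000, 6.9802, 6.1054]

First-step conditioning: h[3] = 0; for i ≠ 3, h[i] = 1 + Σ_k P[i][k]·h[k].
  h[0] = 1 + 1/4·h[0] + 1/8·h[1] + 1/8·h[2] + 1/8·h[4] + 1/4·h[5]
  h[1] = 1 + 1/8·h[0] + 1/8·h[1] + 1/4·h[2] + 1/4·h[4] + 1/8·h[5]
  h[2] = 1 + 1/4·h[0] + 1/8·h[1] + 1/4·h[2] + 1/8·h[4] + 1/8·h[5]
  h[4] = 1 + 1/8·h[0] + 1/8·h[1] + 1/8·h[2] + 3/8·h[4] + 1/8·h[5]
  h[5] = 1 + 1/8·h[0] + 1/8·h[1] + 1/4·h[2] + 1/8·h[4] + 1/8·h[5]
Solving the 5×5 linear system over states ≠ 3 gives exactly h = [8192/1195, 25016/3585, 1664/239, 0, 25024/3585, 7296/1195] (h[3] = 0 is the target).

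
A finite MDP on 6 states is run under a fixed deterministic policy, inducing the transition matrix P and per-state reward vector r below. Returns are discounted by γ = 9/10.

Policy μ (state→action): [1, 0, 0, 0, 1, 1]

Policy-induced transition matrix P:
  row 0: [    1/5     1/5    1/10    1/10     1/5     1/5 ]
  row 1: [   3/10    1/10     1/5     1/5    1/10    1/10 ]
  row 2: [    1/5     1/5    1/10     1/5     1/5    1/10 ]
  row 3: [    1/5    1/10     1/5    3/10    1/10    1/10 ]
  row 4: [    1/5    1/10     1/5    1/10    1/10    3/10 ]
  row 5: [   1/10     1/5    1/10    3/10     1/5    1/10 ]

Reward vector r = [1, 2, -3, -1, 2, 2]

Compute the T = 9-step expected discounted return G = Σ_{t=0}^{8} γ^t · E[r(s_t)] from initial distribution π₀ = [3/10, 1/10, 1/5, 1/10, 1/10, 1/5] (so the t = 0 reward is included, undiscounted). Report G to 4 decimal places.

t=0: π = [0.3000, 0.1000, 0.2000, 0.1000, 0.1000, 0.2000], E[r] = 0.4000, γ^t·E[r] = 0.400000, running G = 0.400000
t=1: π = [0.1900, 0.1700, 0.1300, 0.1900, 0.1700, 0.1500], E[r] = 0.5900, γ^t·E[r] = 0.531000, running G = 0.931000
t=2: π = [0.2020, 0.1470, 0.1530, 0.1980, 0.1470, 0.1530], E[r] = 0.4390, γ^t·E[r] = 0.355590, running G = 1.286590
t=3: π = [0.1994, 0.1508, 0.1492, 0.2002, 0.1508, 0.1496], E[r] = 0.4540, γ^t·E[r] = 0.330966, running G = 1.617556
t=4: π = [0.2001, 0.1498, 0.1502, 0.2000, 0.1498, 0.1501], E[r] = 0.4491, γ^t·E[r] = 0.294655, running G = 1.912211
t=5: π = [0.2000, 0.1500, 0.1500, 0.2000, 0.1500, 0.1500], E[r] = 0.4502, γ^t·E[r] = 0.265834, running G = 2.178044
t=6: π = [0.2000, 0.1500, 0.1500, 0.2000, 0.1500, 0.1500], E[r] = 0.4500, γ^t·E[r] = 0.239124, running G = 2.417169
t=7: π = [0.2000, 0.1500, 0.1500, 0.2000, 0.1500, 0.1500], E[r] = 0.4500, γ^t·E[r] = 0.215238, running G = 2.632407
t=8: π = [0.2000, 0.1500, 0.1500, 0.2000, 0.1500, 0.1500], E[r] = 0.4500, γ^t·E[r] = 0.193709, running G = 2.826117

G = 2.8261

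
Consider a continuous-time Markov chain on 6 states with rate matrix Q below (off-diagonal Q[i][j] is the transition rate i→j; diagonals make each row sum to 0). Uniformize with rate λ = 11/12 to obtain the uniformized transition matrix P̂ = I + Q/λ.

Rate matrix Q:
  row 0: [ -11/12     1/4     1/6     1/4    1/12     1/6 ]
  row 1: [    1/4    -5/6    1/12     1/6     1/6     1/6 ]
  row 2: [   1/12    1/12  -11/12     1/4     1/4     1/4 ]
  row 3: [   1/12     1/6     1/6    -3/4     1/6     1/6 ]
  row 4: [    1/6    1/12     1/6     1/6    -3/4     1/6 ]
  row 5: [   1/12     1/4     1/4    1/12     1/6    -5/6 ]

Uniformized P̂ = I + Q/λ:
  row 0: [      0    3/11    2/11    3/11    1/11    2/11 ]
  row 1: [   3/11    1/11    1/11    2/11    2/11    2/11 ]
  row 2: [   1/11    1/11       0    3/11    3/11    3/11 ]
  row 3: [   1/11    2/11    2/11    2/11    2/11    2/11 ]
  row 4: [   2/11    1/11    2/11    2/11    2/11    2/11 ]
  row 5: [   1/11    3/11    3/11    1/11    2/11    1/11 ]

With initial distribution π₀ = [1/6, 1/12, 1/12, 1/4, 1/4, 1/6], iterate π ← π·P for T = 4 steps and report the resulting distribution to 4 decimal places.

π = [0.1262, 0.1636, 0.1547, 0.1912, 0.1846, 0.1798]

t=0: π = [0.1667, 0.0833, 0.0833, 0.2500, 0.2500, 0.1667]
t=1: π = [0.1136, 0.1742, 0.1742, 0.1894, 0.1742, 0.1742]
t=2: π = [0.1281, 0.1605, 0.1501, 0.1921, 0.1873, 0.1818]
t=3: π = [0.1255, 0.1647, 0.1565, 0.1906, 0.1838, 0.1789]
t=4: π = [0.1262, 0.1636, 0.1547, 0.1912, 0.1846, 0.1798]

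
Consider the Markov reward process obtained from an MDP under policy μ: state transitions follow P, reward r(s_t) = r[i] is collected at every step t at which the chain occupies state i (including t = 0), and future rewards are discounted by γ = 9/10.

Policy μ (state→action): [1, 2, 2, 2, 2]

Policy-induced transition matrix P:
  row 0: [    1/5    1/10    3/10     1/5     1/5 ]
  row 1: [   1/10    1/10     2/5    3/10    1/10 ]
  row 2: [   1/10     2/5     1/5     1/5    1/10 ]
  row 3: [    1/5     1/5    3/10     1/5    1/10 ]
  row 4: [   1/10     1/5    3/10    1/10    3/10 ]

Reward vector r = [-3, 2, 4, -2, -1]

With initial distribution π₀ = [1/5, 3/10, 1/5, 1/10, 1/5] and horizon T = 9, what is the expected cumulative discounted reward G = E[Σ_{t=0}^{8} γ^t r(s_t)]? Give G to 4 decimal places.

G = 3.7645

t=0: π = [0.2000, 0.3000, 0.2000, 0.1000, 0.2000], E[r] = 0.4000, γ^t·E[r] = 0.400000, running G = 0.400000
t=1: π = [0.1300, 0.1900, 0.3100, 0.2100, 0.1600], E[r] = 0.6500, γ^t·E[r] = 0.585000, running G = 0.985000
t=2: π = [0.1340, 0.2300, 0.2880, 0.2030, 0.1450], E[r] = 0.6590, γ^t·E[r] = 0.533790, running G = 1.518790
t=3: π = [0.1337, 0.2212, 0.2942, 0.2085, 0.1424], E[r] = 0.6587, γ^t·E[r] = 0.480192, running G = 1.998982
t=4: π = [0.1342, 0.2234, 0.2927, 0.2079, 0.1419], E[r] = 0.6572, γ^t·E[r] = 0.431209, running G = 2.430191
t=5: π = [0.1342, 0.2228, 0.2931, 0.2082, 0.1418], E[r] = 0.6571, γ^t·E[r] = 0.388013, running G = 2.818204
t=6: π = [0.1342, 0.2229, 0.2930, 0.2081, 0.1418], E[r] = 0.6570, γ^t·E[r] = 0.349172, running G = 3.167376
t=7: π = [0.1342, 0.2229, 0.2930, 0.2081, 0.1418], E[r] = 0.6570, γ^t·E[r] = 0.314255, running G = 3.481631
t=8: π = [0.1342, 0.2229, 0.2930, 0.2081, 0.1418], E[r] = 0.6570, γ^t·E[r] = 0.282828, running G = 3.764459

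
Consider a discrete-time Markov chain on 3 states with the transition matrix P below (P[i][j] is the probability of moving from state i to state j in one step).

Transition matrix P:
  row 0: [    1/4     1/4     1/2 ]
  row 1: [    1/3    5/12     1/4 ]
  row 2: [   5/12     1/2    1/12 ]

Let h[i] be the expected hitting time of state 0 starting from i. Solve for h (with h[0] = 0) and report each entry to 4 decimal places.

First-step conditioning: h[0] = 0; for i ≠ 0, h[i] = 1 + Σ_k P[i][k]·h[k].
  h[1] = 1 + 5/12·h[1] + 1/4·h[2]
  h[2] = 1 + 1/2·h[1] + 1/12·h[2]
Solving the 2×2 linear system over states ≠ 0 gives exactly h = [0, 168/59, 156/59] (h[0] = 0 is the target).

h = [0.0000, 2.8475, 2.6441]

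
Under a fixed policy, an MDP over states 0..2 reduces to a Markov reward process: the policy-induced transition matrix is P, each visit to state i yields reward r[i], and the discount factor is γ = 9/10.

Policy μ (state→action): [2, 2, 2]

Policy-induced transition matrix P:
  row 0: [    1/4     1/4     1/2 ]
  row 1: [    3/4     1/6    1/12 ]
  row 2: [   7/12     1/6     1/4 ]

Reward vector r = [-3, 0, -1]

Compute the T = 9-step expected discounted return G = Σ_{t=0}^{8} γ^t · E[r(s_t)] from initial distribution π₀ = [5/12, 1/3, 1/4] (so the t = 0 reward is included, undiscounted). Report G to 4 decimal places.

G = -10.3740

t=0: π = [0.4167, 0.3333, 0.2500], E[r] = -1.5000, γ^t·E[r] = -1.500000, running G = -1.500000
t=1: π = [0.5000, 0.2014, 0.2986], E[r] = -1.7986, γ^t·E[r] = -1.618750, running G = -3.118750
t=2: π = [0.4502, 0.2083, 0.3414], E[r] = -1.6921, γ^t·E[r] = -1.370625, running G = -4.489375
t=3: π = [0.4680, 0.2042, 0.3278], E[r] = -1.7318, γ^t·E[r] = -1.262461, running G = -5.751836
t=4: π = [0.4614, 0.2057, 0.3330], E[r] = -1.7171, γ^t·E[r] = -1.126575, running G = -6.878411
t=5: π = [0.4638, 0.2051, 0.3311], E[r] = -1.7225, γ^t·E[r] = -1.017135, running G = -7.895545
t=6: π = [0.4629, 0.2053, 0.3318], E[r] = -1.7205, γ^t·E[r] = -0.914348, running G = -8.809893
t=7: π = [0.4632, 0.2052, 0.3315], E[r] = -1.7213, γ^t·E[r] = -0.823271, running G = -9.633164
t=8: π = [0.4631, 0.2053, 0.3316], E[r] = -1.7210, γ^t·E[r] = -0.740824, running G = -10.373988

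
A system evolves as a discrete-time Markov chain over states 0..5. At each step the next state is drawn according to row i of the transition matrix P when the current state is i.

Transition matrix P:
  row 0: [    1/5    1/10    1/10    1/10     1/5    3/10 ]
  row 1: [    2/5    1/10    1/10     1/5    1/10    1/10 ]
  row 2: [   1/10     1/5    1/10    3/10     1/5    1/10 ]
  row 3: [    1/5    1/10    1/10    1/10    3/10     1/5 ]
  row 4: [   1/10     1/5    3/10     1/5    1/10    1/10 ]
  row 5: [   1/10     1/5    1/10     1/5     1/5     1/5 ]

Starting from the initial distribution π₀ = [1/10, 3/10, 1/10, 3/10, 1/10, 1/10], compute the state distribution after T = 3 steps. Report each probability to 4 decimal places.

π = [0.1792, 0.1502, 0.1370, 0.1787, 0.1840, 0.1709]

t=0: π = [0.1000, 0.3000, 0.1000, 0.3000, 0.1000, 0.1000]
t=1: π = [0.2300, 0.1300, 0.1200, 0.1700, 0.1900, 0.1600]
t=2: π = [0.1790, 0.1470, 0.1380, 0.1720, 0.1850, 0.1790]
t=3: π = [0.1792, 0.1502, 0.1370, 0.1787, 0.1840, 0.1709]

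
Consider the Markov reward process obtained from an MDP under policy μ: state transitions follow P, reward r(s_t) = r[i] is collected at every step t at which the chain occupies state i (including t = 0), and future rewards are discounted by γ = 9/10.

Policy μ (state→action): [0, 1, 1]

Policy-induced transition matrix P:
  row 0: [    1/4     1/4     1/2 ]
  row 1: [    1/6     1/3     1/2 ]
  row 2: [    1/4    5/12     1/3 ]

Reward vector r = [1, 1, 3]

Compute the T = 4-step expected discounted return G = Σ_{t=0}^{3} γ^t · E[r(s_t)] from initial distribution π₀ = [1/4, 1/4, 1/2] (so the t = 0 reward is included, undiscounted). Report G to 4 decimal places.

G = 6.5109

t=0: π = [0.2500, 0.2500, 0.5000], E[r] = 2.0000, γ^t·E[r] = 2.000000, running G = 2.000000
t=1: π = [0.2292, 0.3542, 0.4167], E[r] = 1.8333, γ^t·E[r] = 1.650000, running G = 3.650000
t=2: π = [0.2205, 0.3490, 0.4306], E[r] = 1.8611, γ^t·E[r] = 1.507500, running G = 5.157500
t=3: π = [0.2209, 0.3508, 0.4282], E[r] = 1.8565, γ^t·E[r] = 1.353375, running G = 6.510875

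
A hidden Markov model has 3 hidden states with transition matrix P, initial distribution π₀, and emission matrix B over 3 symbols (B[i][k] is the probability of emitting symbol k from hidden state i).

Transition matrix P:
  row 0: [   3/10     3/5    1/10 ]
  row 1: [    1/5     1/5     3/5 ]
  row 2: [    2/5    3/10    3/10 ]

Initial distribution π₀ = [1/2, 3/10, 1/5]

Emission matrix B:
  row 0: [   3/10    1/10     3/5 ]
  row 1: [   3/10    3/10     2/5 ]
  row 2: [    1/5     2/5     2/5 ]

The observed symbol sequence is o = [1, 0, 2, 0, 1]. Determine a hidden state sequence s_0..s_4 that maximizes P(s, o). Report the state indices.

t=0: δ = [5.000e-02, 9.000e-02, 8.000e-02]  (obs o_0=1)
t=1: δ = [9.600e-03, 9.000e-03, 1.080e-02]  ψ = [2, 0, 1]  (obs o_1=0)
t=2: δ = [2.592e-03, 2.304e-03, 2.160e-03]  ψ = [2, 0, 1]  (obs o_2=2)
t=3: δ = [2.592e-04, 4.666e-04, 2.765e-04]  ψ = [2, 0, 1]  (obs o_3=0)
t=4: δ = [1.106e-05, 4.666e-05, 1.120e-04]  ψ = [2, 0, 1]  (obs o_4=1)
backtrack: best end state = 2; path = [1, 2, 0, 1, 2]

path = [1, 2, 0, 1, 2]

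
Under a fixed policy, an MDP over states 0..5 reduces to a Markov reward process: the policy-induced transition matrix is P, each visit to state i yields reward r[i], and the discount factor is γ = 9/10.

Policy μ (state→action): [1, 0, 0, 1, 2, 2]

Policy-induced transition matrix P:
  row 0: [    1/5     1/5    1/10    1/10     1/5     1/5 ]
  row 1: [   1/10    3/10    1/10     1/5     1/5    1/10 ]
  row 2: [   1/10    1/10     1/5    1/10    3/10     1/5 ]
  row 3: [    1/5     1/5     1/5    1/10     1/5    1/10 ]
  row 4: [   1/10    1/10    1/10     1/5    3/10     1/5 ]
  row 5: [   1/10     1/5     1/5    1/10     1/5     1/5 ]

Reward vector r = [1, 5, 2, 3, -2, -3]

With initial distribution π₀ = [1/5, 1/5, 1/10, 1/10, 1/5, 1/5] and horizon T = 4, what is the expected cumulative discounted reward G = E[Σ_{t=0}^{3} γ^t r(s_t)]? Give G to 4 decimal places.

G = 2.6163

t=0: π = [0.2000, 0.2000, 0.1000, 0.1000, 0.2000, 0.2000], E[r] = 0.7000, γ^t·E[r] = 0.700000, running G = 0.700000
t=1: π = [0.1300, 0.1900, 0.1400, 0.1400, 0.2300, 0.1700], E[r] = 0.8100, γ^t·E[r] = 0.729000, running G = 1.429000
t=2: π = [0.1270, 0.1820, 0.1450, 0.1420, 0.2370, 0.1670], E[r] = 0.7780, γ^t·E[r] = 0.630180, running G = 2.059180
t=3: π = [0.1269, 0.1800, 0.1454, 0.1419, 0.2382, 0.1676], E[r] = 0.7642, γ^t·E[r] = 0.557102, running G = 2.616282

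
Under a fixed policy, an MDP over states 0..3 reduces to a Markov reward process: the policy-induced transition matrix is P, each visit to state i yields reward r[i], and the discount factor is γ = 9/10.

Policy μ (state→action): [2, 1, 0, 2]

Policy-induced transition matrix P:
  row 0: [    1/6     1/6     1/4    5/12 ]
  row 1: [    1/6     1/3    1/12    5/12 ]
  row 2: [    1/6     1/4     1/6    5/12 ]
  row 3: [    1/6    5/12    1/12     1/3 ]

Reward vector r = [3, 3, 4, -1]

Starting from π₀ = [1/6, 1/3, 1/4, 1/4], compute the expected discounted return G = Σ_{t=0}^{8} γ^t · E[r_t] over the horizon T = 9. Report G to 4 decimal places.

t=0: π = [0.1667, 0.3333, 0.2500, 0.2500], E[r] = 2.2500, γ^t·E[r] = 2.250000, running G = 2.250000
t=1: π = [0.1667, 0.3056, 0.1319, 0.3958], E[r] = 1.5486, γ^t·E[r] = 1.393750, running G = 3.643750
t=2: π = [0.1667, 0.3275, 0.1221, 0.3837], E[r] = 1.5874, γ^t·E[r] = 1.285781, running G = 4.929531
t=3: π = [0.1667, 0.3274, 0.1213, 0.3847], E[r] = 1.5825, γ^t·E[r] = 1.153652, running G = 6.083184
t=4: π = [0.1667, 0.3275, 0.1212, 0.3846], E[r] = 1.5828, γ^t·E[r] = 1.038464, running G = 7.121647
t=5: π = [0.1667, 0.3275, 0.1212, 0.3846], E[r] = 1.5827, γ^t·E[r] = 0.934597, running G = 8.056245
t=6: π = [0.1667, 0.3275, 0.1212, 0.3846], E[r] = 1.5828, γ^t·E[r] = 0.841139, running G = 8.897383
t=7: π = [0.1667, 0.3275, 0.1212, 0.3846], E[r] = 1.5828, γ^t·E[r] = 0.757025, running G = 9.654408
t=8: π = [0.1667, 0.3275, 0.1212, 0.3846], E[r] = 1.5828, γ^t·E[r] = 0.681322, running G = 10.335730

G = 10.3357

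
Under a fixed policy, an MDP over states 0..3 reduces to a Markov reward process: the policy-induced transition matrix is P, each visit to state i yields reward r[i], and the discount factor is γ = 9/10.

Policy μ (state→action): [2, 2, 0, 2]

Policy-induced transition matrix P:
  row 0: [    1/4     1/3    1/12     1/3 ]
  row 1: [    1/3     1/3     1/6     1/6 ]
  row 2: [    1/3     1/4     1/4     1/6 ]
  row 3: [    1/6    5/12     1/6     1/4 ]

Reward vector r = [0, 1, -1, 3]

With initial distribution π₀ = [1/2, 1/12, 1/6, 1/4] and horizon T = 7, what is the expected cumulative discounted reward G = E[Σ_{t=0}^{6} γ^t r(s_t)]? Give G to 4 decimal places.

G = 4.4864

t=0: π = [0.5000, 0.0833, 0.1667, 0.2500], E[r] = 0.6667, γ^t·E[r] = 0.666667, running G = 0.666667
t=1: π = [0.2500, 0.3403, 0.1389, 0.2708], E[r] = 1.0139, γ^t·E[r] = 0.912500, running G = 1.579167
t=2: π = [0.2674, 0.3443, 0.1574, 0.2309], E[r] = 0.8796, γ^t·E[r] = 0.712500, running G = 2.291667
t=3: π = [0.2726, 0.3395, 0.1575, 0.2305], E[r] = 0.8734, γ^t·E[r] = 0.636680, running G = 2.928346
t=4: π = [0.2722, 0.3394, 0.1571, 0.2313], E[r] = 0.8762, γ^t·E[r] = 0.574900, running G = 3.503246
t=5: π = [0.2721, 0.3395, 0.1571, 0.2313], E[r] = 0.8764, γ^t·E[r] = 0.517491, running G = 4.020737
t=6: π = [0.2721, 0.3395, 0.1571, 0.2313], E[r] = 0.8763, γ^t·E[r] = 0.465710, running G = 4.486447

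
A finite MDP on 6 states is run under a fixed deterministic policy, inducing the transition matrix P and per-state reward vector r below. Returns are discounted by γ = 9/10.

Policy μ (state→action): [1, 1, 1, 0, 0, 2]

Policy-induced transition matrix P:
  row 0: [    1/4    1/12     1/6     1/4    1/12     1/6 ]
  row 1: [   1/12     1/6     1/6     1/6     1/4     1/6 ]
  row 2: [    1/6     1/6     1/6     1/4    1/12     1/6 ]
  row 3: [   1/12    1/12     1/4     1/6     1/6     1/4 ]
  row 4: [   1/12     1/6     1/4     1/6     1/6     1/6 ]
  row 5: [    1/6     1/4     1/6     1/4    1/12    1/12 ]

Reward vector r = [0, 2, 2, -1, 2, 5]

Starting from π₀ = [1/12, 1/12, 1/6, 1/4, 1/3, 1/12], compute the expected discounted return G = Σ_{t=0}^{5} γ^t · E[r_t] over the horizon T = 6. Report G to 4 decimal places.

G = 7.3662

t=0: π = [0.0833, 0.0833, 0.1667, 0.2500, 0.3333, 0.0833], E[r] = 1.3333, γ^t·E[r] = 1.333333, running G = 1.333333
t=1: π = [0.1181, 0.1458, 0.2153, 0.1944, 0.1458, 0.1806], E[r] = 1.7222, γ^t·E[r] = 1.550000, running G = 2.883333
t=2: π = [0.1360, 0.1557, 0.1950, 0.2095, 0.1360, 0.1678], E[r] = 1.6030, γ^t·E[r] = 1.298438, running G = 4.181771
t=3: π = [0.1362, 0.1519, 0.1955, 0.2082, 0.1381, 0.1701], E[r] = 1.6132, γ^t·E[r] = 1.176047, running G = 5.357818
t=4: π = [0.1365, 0.1521, 0.1955, 0.2085, 0.1375, 0.1698], E[r] = 1.6111, γ^t·E[r] = 1.057013, running G = 6.414831
t=5: π = [0.1365, 0.1521, 0.1955, 0.2085, 0.1375, 0.1699], E[r] = 1.6111, γ^t·E[r] = 0.951356, running G = 7.366187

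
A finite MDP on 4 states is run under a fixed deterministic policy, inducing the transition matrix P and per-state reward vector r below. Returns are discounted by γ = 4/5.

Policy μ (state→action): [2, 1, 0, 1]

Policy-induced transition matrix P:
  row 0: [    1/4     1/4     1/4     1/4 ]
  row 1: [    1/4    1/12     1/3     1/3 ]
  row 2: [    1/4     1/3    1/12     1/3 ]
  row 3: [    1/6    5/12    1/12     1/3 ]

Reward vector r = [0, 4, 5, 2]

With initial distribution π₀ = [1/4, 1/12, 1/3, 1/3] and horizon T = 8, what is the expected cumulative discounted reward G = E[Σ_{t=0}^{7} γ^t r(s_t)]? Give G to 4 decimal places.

G = 11.0686

t=0: π = [0.2500, 0.0833, 0.3333, 0.3333], E[r] = 2.6667, γ^t·E[r] = 2.666667, running G = 2.666667
t=1: π = [0.2222, 0.3194, 0.1458, 0.3125], E[r] = 2.6319, γ^t·E[r] = 2.105556, running G = 4.772222
t=2: π = [0.2240, 0.2610, 0.2002, 0.3148], E[r] = 2.6748, γ^t·E[r] = 1.711852, running G = 6.484074
t=3: π = [0.2238, 0.2757, 0.1859, 0.3147], E[r] = 2.6615, γ^t·E[r] = 1.362691, running G = 7.846765
t=4: π = [0.2238, 0.2720, 0.1895, 0.3147], E[r] = 2.6651, γ^t·E[r] = 1.091608, running G = 8.938374
t=5: π = [0.2238, 0.2729, 0.1886, 0.3147], E[r] = 2.6642, γ^t·E[r] = 0.872990, running G = 9.811363
t=6: π = [0.2238, 0.2727, 0.1889, 0.3147], E[r] = 2.6644, γ^t·E[r] = 0.698452, running G = 10.509815
t=7: π = [0.2238, 0.2727, 0.1888, 0.3147], E[r] = 2.6643, γ^t·E[r] = 0.558749, running G = 11.068564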